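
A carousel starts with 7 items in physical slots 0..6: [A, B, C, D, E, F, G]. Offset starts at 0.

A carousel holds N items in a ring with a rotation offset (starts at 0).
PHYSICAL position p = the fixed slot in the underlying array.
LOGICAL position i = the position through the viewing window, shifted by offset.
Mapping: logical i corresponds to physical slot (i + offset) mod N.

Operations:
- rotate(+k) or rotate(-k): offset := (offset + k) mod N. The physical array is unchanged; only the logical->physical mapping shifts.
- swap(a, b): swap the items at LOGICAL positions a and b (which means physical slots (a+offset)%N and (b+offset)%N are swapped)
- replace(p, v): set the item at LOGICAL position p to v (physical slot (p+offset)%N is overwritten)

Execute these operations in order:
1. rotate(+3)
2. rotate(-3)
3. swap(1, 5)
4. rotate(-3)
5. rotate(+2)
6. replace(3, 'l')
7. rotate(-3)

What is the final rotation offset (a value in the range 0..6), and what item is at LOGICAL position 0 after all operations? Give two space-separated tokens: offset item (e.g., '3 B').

After op 1 (rotate(+3)): offset=3, physical=[A,B,C,D,E,F,G], logical=[D,E,F,G,A,B,C]
After op 2 (rotate(-3)): offset=0, physical=[A,B,C,D,E,F,G], logical=[A,B,C,D,E,F,G]
After op 3 (swap(1, 5)): offset=0, physical=[A,F,C,D,E,B,G], logical=[A,F,C,D,E,B,G]
After op 4 (rotate(-3)): offset=4, physical=[A,F,C,D,E,B,G], logical=[E,B,G,A,F,C,D]
After op 5 (rotate(+2)): offset=6, physical=[A,F,C,D,E,B,G], logical=[G,A,F,C,D,E,B]
After op 6 (replace(3, 'l')): offset=6, physical=[A,F,l,D,E,B,G], logical=[G,A,F,l,D,E,B]
After op 7 (rotate(-3)): offset=3, physical=[A,F,l,D,E,B,G], logical=[D,E,B,G,A,F,l]

Answer: 3 D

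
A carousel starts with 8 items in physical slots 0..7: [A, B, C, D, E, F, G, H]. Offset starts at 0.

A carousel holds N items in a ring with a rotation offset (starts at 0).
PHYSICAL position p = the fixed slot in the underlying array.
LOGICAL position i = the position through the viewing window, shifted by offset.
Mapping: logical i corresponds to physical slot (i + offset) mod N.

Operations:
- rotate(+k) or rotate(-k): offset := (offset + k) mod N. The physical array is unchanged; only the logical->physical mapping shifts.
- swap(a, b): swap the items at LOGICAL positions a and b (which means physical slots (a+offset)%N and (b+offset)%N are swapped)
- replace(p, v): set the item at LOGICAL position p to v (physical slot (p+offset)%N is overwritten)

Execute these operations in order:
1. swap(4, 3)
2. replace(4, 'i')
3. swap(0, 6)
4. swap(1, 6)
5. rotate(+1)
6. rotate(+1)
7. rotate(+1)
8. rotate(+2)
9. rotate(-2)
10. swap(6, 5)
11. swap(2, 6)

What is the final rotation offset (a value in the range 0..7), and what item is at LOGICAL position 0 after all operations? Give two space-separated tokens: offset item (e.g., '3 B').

After op 1 (swap(4, 3)): offset=0, physical=[A,B,C,E,D,F,G,H], logical=[A,B,C,E,D,F,G,H]
After op 2 (replace(4, 'i')): offset=0, physical=[A,B,C,E,i,F,G,H], logical=[A,B,C,E,i,F,G,H]
After op 3 (swap(0, 6)): offset=0, physical=[G,B,C,E,i,F,A,H], logical=[G,B,C,E,i,F,A,H]
After op 4 (swap(1, 6)): offset=0, physical=[G,A,C,E,i,F,B,H], logical=[G,A,C,E,i,F,B,H]
After op 5 (rotate(+1)): offset=1, physical=[G,A,C,E,i,F,B,H], logical=[A,C,E,i,F,B,H,G]
After op 6 (rotate(+1)): offset=2, physical=[G,A,C,E,i,F,B,H], logical=[C,E,i,F,B,H,G,A]
After op 7 (rotate(+1)): offset=3, physical=[G,A,C,E,i,F,B,H], logical=[E,i,F,B,H,G,A,C]
After op 8 (rotate(+2)): offset=5, physical=[G,A,C,E,i,F,B,H], logical=[F,B,H,G,A,C,E,i]
After op 9 (rotate(-2)): offset=3, physical=[G,A,C,E,i,F,B,H], logical=[E,i,F,B,H,G,A,C]
After op 10 (swap(6, 5)): offset=3, physical=[A,G,C,E,i,F,B,H], logical=[E,i,F,B,H,A,G,C]
After op 11 (swap(2, 6)): offset=3, physical=[A,F,C,E,i,G,B,H], logical=[E,i,G,B,H,A,F,C]

Answer: 3 E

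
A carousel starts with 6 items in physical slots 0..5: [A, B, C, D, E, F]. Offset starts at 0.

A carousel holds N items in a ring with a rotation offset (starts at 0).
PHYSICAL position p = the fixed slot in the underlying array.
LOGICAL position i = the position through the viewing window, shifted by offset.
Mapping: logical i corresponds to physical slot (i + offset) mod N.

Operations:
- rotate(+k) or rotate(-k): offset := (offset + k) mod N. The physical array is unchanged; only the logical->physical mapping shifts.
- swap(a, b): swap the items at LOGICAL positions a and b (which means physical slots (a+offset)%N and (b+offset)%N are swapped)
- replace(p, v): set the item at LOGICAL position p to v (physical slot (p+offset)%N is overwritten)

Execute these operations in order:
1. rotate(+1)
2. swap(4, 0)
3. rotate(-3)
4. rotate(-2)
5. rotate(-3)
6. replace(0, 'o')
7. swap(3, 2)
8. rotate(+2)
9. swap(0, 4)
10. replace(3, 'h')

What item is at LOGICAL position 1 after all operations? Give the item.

After op 1 (rotate(+1)): offset=1, physical=[A,B,C,D,E,F], logical=[B,C,D,E,F,A]
After op 2 (swap(4, 0)): offset=1, physical=[A,F,C,D,E,B], logical=[F,C,D,E,B,A]
After op 3 (rotate(-3)): offset=4, physical=[A,F,C,D,E,B], logical=[E,B,A,F,C,D]
After op 4 (rotate(-2)): offset=2, physical=[A,F,C,D,E,B], logical=[C,D,E,B,A,F]
After op 5 (rotate(-3)): offset=5, physical=[A,F,C,D,E,B], logical=[B,A,F,C,D,E]
After op 6 (replace(0, 'o')): offset=5, physical=[A,F,C,D,E,o], logical=[o,A,F,C,D,E]
After op 7 (swap(3, 2)): offset=5, physical=[A,C,F,D,E,o], logical=[o,A,C,F,D,E]
After op 8 (rotate(+2)): offset=1, physical=[A,C,F,D,E,o], logical=[C,F,D,E,o,A]
After op 9 (swap(0, 4)): offset=1, physical=[A,o,F,D,E,C], logical=[o,F,D,E,C,A]
After op 10 (replace(3, 'h')): offset=1, physical=[A,o,F,D,h,C], logical=[o,F,D,h,C,A]

Answer: F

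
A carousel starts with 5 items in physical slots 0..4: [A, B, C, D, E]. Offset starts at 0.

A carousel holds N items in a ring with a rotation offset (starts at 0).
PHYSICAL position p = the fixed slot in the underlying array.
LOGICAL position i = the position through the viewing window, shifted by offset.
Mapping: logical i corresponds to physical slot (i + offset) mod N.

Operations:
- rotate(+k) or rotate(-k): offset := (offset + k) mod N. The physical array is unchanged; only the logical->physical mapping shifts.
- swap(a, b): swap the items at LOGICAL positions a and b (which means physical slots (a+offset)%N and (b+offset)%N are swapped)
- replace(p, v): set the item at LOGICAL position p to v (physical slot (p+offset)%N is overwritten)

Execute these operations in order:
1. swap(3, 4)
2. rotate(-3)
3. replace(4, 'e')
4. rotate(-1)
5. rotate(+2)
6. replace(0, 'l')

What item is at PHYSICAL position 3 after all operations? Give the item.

Answer: l

Derivation:
After op 1 (swap(3, 4)): offset=0, physical=[A,B,C,E,D], logical=[A,B,C,E,D]
After op 2 (rotate(-3)): offset=2, physical=[A,B,C,E,D], logical=[C,E,D,A,B]
After op 3 (replace(4, 'e')): offset=2, physical=[A,e,C,E,D], logical=[C,E,D,A,e]
After op 4 (rotate(-1)): offset=1, physical=[A,e,C,E,D], logical=[e,C,E,D,A]
After op 5 (rotate(+2)): offset=3, physical=[A,e,C,E,D], logical=[E,D,A,e,C]
After op 6 (replace(0, 'l')): offset=3, physical=[A,e,C,l,D], logical=[l,D,A,e,C]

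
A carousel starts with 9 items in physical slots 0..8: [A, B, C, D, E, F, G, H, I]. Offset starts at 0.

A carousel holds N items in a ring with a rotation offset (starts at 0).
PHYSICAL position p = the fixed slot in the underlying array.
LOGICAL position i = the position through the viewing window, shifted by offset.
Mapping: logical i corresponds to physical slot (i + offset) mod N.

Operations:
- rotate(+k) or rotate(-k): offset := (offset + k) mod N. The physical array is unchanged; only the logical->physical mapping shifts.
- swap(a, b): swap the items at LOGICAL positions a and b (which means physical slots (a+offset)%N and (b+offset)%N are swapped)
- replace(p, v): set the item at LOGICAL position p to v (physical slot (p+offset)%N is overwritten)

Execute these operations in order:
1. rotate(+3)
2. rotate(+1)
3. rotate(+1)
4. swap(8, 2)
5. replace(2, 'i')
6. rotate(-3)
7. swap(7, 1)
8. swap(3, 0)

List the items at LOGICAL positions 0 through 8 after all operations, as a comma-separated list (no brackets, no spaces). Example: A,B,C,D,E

Answer: F,A,H,C,G,i,I,D,B

Derivation:
After op 1 (rotate(+3)): offset=3, physical=[A,B,C,D,E,F,G,H,I], logical=[D,E,F,G,H,I,A,B,C]
After op 2 (rotate(+1)): offset=4, physical=[A,B,C,D,E,F,G,H,I], logical=[E,F,G,H,I,A,B,C,D]
After op 3 (rotate(+1)): offset=5, physical=[A,B,C,D,E,F,G,H,I], logical=[F,G,H,I,A,B,C,D,E]
After op 4 (swap(8, 2)): offset=5, physical=[A,B,C,D,H,F,G,E,I], logical=[F,G,E,I,A,B,C,D,H]
After op 5 (replace(2, 'i')): offset=5, physical=[A,B,C,D,H,F,G,i,I], logical=[F,G,i,I,A,B,C,D,H]
After op 6 (rotate(-3)): offset=2, physical=[A,B,C,D,H,F,G,i,I], logical=[C,D,H,F,G,i,I,A,B]
After op 7 (swap(7, 1)): offset=2, physical=[D,B,C,A,H,F,G,i,I], logical=[C,A,H,F,G,i,I,D,B]
After op 8 (swap(3, 0)): offset=2, physical=[D,B,F,A,H,C,G,i,I], logical=[F,A,H,C,G,i,I,D,B]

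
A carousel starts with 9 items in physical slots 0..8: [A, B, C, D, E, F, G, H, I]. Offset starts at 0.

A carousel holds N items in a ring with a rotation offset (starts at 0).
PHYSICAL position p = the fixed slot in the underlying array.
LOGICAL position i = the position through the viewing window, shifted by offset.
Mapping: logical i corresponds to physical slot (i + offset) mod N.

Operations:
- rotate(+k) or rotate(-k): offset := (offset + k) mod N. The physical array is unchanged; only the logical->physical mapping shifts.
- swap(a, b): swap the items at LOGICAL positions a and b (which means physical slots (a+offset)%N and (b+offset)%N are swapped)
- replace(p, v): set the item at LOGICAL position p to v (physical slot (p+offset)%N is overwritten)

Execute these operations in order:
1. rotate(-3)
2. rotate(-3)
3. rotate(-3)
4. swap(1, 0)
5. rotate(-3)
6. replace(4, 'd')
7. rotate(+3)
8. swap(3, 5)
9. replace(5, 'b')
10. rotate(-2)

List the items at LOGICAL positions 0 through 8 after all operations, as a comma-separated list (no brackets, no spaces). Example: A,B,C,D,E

After op 1 (rotate(-3)): offset=6, physical=[A,B,C,D,E,F,G,H,I], logical=[G,H,I,A,B,C,D,E,F]
After op 2 (rotate(-3)): offset=3, physical=[A,B,C,D,E,F,G,H,I], logical=[D,E,F,G,H,I,A,B,C]
After op 3 (rotate(-3)): offset=0, physical=[A,B,C,D,E,F,G,H,I], logical=[A,B,C,D,E,F,G,H,I]
After op 4 (swap(1, 0)): offset=0, physical=[B,A,C,D,E,F,G,H,I], logical=[B,A,C,D,E,F,G,H,I]
After op 5 (rotate(-3)): offset=6, physical=[B,A,C,D,E,F,G,H,I], logical=[G,H,I,B,A,C,D,E,F]
After op 6 (replace(4, 'd')): offset=6, physical=[B,d,C,D,E,F,G,H,I], logical=[G,H,I,B,d,C,D,E,F]
After op 7 (rotate(+3)): offset=0, physical=[B,d,C,D,E,F,G,H,I], logical=[B,d,C,D,E,F,G,H,I]
After op 8 (swap(3, 5)): offset=0, physical=[B,d,C,F,E,D,G,H,I], logical=[B,d,C,F,E,D,G,H,I]
After op 9 (replace(5, 'b')): offset=0, physical=[B,d,C,F,E,b,G,H,I], logical=[B,d,C,F,E,b,G,H,I]
After op 10 (rotate(-2)): offset=7, physical=[B,d,C,F,E,b,G,H,I], logical=[H,I,B,d,C,F,E,b,G]

Answer: H,I,B,d,C,F,E,b,G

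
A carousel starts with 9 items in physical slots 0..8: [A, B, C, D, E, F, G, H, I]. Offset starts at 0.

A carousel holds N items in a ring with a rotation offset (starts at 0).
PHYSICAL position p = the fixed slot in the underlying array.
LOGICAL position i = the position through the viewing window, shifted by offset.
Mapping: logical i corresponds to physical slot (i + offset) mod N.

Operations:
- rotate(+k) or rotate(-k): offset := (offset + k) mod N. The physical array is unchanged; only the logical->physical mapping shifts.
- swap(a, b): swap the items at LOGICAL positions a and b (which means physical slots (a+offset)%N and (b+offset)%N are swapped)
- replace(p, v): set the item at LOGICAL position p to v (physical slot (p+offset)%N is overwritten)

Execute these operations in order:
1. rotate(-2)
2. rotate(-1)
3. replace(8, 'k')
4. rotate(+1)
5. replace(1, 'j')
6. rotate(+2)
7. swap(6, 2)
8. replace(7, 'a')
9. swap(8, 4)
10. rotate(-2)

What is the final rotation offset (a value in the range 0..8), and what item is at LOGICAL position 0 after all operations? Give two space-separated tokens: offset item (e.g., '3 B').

After op 1 (rotate(-2)): offset=7, physical=[A,B,C,D,E,F,G,H,I], logical=[H,I,A,B,C,D,E,F,G]
After op 2 (rotate(-1)): offset=6, physical=[A,B,C,D,E,F,G,H,I], logical=[G,H,I,A,B,C,D,E,F]
After op 3 (replace(8, 'k')): offset=6, physical=[A,B,C,D,E,k,G,H,I], logical=[G,H,I,A,B,C,D,E,k]
After op 4 (rotate(+1)): offset=7, physical=[A,B,C,D,E,k,G,H,I], logical=[H,I,A,B,C,D,E,k,G]
After op 5 (replace(1, 'j')): offset=7, physical=[A,B,C,D,E,k,G,H,j], logical=[H,j,A,B,C,D,E,k,G]
After op 6 (rotate(+2)): offset=0, physical=[A,B,C,D,E,k,G,H,j], logical=[A,B,C,D,E,k,G,H,j]
After op 7 (swap(6, 2)): offset=0, physical=[A,B,G,D,E,k,C,H,j], logical=[A,B,G,D,E,k,C,H,j]
After op 8 (replace(7, 'a')): offset=0, physical=[A,B,G,D,E,k,C,a,j], logical=[A,B,G,D,E,k,C,a,j]
After op 9 (swap(8, 4)): offset=0, physical=[A,B,G,D,j,k,C,a,E], logical=[A,B,G,D,j,k,C,a,E]
After op 10 (rotate(-2)): offset=7, physical=[A,B,G,D,j,k,C,a,E], logical=[a,E,A,B,G,D,j,k,C]

Answer: 7 a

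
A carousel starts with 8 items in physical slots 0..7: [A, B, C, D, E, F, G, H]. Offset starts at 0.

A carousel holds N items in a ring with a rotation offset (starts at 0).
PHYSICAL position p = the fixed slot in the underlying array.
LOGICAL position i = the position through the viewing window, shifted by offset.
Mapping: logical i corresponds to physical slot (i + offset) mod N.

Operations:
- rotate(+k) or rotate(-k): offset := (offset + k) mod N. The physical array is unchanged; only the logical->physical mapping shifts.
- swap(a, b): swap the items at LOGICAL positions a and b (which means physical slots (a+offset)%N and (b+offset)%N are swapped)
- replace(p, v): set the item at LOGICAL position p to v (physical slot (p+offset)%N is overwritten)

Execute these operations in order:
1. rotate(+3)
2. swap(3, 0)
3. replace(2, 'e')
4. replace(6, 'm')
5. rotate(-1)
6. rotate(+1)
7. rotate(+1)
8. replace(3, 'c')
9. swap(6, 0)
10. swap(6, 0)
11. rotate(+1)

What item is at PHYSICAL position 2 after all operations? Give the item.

After op 1 (rotate(+3)): offset=3, physical=[A,B,C,D,E,F,G,H], logical=[D,E,F,G,H,A,B,C]
After op 2 (swap(3, 0)): offset=3, physical=[A,B,C,G,E,F,D,H], logical=[G,E,F,D,H,A,B,C]
After op 3 (replace(2, 'e')): offset=3, physical=[A,B,C,G,E,e,D,H], logical=[G,E,e,D,H,A,B,C]
After op 4 (replace(6, 'm')): offset=3, physical=[A,m,C,G,E,e,D,H], logical=[G,E,e,D,H,A,m,C]
After op 5 (rotate(-1)): offset=2, physical=[A,m,C,G,E,e,D,H], logical=[C,G,E,e,D,H,A,m]
After op 6 (rotate(+1)): offset=3, physical=[A,m,C,G,E,e,D,H], logical=[G,E,e,D,H,A,m,C]
After op 7 (rotate(+1)): offset=4, physical=[A,m,C,G,E,e,D,H], logical=[E,e,D,H,A,m,C,G]
After op 8 (replace(3, 'c')): offset=4, physical=[A,m,C,G,E,e,D,c], logical=[E,e,D,c,A,m,C,G]
After op 9 (swap(6, 0)): offset=4, physical=[A,m,E,G,C,e,D,c], logical=[C,e,D,c,A,m,E,G]
After op 10 (swap(6, 0)): offset=4, physical=[A,m,C,G,E,e,D,c], logical=[E,e,D,c,A,m,C,G]
After op 11 (rotate(+1)): offset=5, physical=[A,m,C,G,E,e,D,c], logical=[e,D,c,A,m,C,G,E]

Answer: C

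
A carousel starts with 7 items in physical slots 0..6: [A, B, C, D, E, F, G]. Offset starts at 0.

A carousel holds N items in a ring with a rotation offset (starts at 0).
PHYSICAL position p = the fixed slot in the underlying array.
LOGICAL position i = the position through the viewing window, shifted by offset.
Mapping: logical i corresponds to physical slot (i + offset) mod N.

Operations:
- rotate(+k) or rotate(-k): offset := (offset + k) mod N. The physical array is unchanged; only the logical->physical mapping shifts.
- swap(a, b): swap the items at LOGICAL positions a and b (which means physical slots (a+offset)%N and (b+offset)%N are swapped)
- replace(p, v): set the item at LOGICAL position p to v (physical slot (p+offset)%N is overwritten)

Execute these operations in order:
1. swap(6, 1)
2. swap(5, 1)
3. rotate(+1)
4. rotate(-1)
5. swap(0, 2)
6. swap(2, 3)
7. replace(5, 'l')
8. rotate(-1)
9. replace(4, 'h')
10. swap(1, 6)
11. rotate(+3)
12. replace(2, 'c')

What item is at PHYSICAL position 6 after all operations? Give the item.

Answer: B

Derivation:
After op 1 (swap(6, 1)): offset=0, physical=[A,G,C,D,E,F,B], logical=[A,G,C,D,E,F,B]
After op 2 (swap(5, 1)): offset=0, physical=[A,F,C,D,E,G,B], logical=[A,F,C,D,E,G,B]
After op 3 (rotate(+1)): offset=1, physical=[A,F,C,D,E,G,B], logical=[F,C,D,E,G,B,A]
After op 4 (rotate(-1)): offset=0, physical=[A,F,C,D,E,G,B], logical=[A,F,C,D,E,G,B]
After op 5 (swap(0, 2)): offset=0, physical=[C,F,A,D,E,G,B], logical=[C,F,A,D,E,G,B]
After op 6 (swap(2, 3)): offset=0, physical=[C,F,D,A,E,G,B], logical=[C,F,D,A,E,G,B]
After op 7 (replace(5, 'l')): offset=0, physical=[C,F,D,A,E,l,B], logical=[C,F,D,A,E,l,B]
After op 8 (rotate(-1)): offset=6, physical=[C,F,D,A,E,l,B], logical=[B,C,F,D,A,E,l]
After op 9 (replace(4, 'h')): offset=6, physical=[C,F,D,h,E,l,B], logical=[B,C,F,D,h,E,l]
After op 10 (swap(1, 6)): offset=6, physical=[l,F,D,h,E,C,B], logical=[B,l,F,D,h,E,C]
After op 11 (rotate(+3)): offset=2, physical=[l,F,D,h,E,C,B], logical=[D,h,E,C,B,l,F]
After op 12 (replace(2, 'c')): offset=2, physical=[l,F,D,h,c,C,B], logical=[D,h,c,C,B,l,F]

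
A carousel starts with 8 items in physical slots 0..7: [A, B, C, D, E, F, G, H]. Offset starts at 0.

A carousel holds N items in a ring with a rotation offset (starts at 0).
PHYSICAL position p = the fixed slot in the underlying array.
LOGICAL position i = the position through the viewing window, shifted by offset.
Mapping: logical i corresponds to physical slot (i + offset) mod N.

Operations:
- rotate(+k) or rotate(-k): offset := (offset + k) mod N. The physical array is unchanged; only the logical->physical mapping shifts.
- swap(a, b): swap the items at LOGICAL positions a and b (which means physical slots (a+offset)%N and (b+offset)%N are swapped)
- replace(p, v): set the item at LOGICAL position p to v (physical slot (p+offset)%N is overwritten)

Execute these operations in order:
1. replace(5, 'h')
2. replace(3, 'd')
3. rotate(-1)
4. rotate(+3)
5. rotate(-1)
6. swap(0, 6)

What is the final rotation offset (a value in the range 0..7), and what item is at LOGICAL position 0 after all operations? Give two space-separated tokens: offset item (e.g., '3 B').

After op 1 (replace(5, 'h')): offset=0, physical=[A,B,C,D,E,h,G,H], logical=[A,B,C,D,E,h,G,H]
After op 2 (replace(3, 'd')): offset=0, physical=[A,B,C,d,E,h,G,H], logical=[A,B,C,d,E,h,G,H]
After op 3 (rotate(-1)): offset=7, physical=[A,B,C,d,E,h,G,H], logical=[H,A,B,C,d,E,h,G]
After op 4 (rotate(+3)): offset=2, physical=[A,B,C,d,E,h,G,H], logical=[C,d,E,h,G,H,A,B]
After op 5 (rotate(-1)): offset=1, physical=[A,B,C,d,E,h,G,H], logical=[B,C,d,E,h,G,H,A]
After op 6 (swap(0, 6)): offset=1, physical=[A,H,C,d,E,h,G,B], logical=[H,C,d,E,h,G,B,A]

Answer: 1 H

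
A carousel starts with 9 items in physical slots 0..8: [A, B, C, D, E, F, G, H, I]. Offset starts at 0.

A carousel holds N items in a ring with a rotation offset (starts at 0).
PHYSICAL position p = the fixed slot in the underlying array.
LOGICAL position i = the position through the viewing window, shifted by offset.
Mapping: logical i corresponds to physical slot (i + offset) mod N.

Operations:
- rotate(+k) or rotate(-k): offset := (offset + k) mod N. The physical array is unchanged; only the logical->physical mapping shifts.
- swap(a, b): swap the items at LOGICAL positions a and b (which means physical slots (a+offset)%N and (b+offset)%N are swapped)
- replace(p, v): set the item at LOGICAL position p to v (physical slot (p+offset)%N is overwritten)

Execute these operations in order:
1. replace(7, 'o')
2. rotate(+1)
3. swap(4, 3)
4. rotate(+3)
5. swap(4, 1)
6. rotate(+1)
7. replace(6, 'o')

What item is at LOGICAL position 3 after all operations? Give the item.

After op 1 (replace(7, 'o')): offset=0, physical=[A,B,C,D,E,F,G,o,I], logical=[A,B,C,D,E,F,G,o,I]
After op 2 (rotate(+1)): offset=1, physical=[A,B,C,D,E,F,G,o,I], logical=[B,C,D,E,F,G,o,I,A]
After op 3 (swap(4, 3)): offset=1, physical=[A,B,C,D,F,E,G,o,I], logical=[B,C,D,F,E,G,o,I,A]
After op 4 (rotate(+3)): offset=4, physical=[A,B,C,D,F,E,G,o,I], logical=[F,E,G,o,I,A,B,C,D]
After op 5 (swap(4, 1)): offset=4, physical=[A,B,C,D,F,I,G,o,E], logical=[F,I,G,o,E,A,B,C,D]
After op 6 (rotate(+1)): offset=5, physical=[A,B,C,D,F,I,G,o,E], logical=[I,G,o,E,A,B,C,D,F]
After op 7 (replace(6, 'o')): offset=5, physical=[A,B,o,D,F,I,G,o,E], logical=[I,G,o,E,A,B,o,D,F]

Answer: E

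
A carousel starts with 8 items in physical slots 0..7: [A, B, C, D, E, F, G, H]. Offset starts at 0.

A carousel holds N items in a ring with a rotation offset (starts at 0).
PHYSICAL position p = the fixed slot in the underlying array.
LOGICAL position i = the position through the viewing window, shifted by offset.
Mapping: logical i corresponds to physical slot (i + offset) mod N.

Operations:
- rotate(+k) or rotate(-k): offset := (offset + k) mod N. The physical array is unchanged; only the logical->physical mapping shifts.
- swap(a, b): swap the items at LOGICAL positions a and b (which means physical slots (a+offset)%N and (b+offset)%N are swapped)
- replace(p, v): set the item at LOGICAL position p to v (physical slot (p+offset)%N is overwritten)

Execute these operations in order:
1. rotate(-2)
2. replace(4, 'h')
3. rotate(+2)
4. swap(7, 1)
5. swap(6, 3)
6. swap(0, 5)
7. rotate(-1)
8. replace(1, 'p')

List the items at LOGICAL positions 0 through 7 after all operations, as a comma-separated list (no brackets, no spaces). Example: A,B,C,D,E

Answer: B,p,H,h,G,E,A,D

Derivation:
After op 1 (rotate(-2)): offset=6, physical=[A,B,C,D,E,F,G,H], logical=[G,H,A,B,C,D,E,F]
After op 2 (replace(4, 'h')): offset=6, physical=[A,B,h,D,E,F,G,H], logical=[G,H,A,B,h,D,E,F]
After op 3 (rotate(+2)): offset=0, physical=[A,B,h,D,E,F,G,H], logical=[A,B,h,D,E,F,G,H]
After op 4 (swap(7, 1)): offset=0, physical=[A,H,h,D,E,F,G,B], logical=[A,H,h,D,E,F,G,B]
After op 5 (swap(6, 3)): offset=0, physical=[A,H,h,G,E,F,D,B], logical=[A,H,h,G,E,F,D,B]
After op 6 (swap(0, 5)): offset=0, physical=[F,H,h,G,E,A,D,B], logical=[F,H,h,G,E,A,D,B]
After op 7 (rotate(-1)): offset=7, physical=[F,H,h,G,E,A,D,B], logical=[B,F,H,h,G,E,A,D]
After op 8 (replace(1, 'p')): offset=7, physical=[p,H,h,G,E,A,D,B], logical=[B,p,H,h,G,E,A,D]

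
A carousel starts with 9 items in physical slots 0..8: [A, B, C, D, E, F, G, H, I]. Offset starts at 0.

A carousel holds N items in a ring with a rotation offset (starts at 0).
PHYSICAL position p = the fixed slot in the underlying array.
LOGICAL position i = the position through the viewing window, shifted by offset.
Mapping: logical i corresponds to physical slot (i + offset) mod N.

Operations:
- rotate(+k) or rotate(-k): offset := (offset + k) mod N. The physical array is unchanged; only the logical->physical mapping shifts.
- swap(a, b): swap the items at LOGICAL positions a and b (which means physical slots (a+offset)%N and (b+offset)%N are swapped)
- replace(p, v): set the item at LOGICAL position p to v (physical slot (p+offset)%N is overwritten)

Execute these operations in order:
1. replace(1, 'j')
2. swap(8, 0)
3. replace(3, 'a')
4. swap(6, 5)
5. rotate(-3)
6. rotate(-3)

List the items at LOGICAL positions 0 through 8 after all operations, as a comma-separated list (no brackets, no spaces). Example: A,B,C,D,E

After op 1 (replace(1, 'j')): offset=0, physical=[A,j,C,D,E,F,G,H,I], logical=[A,j,C,D,E,F,G,H,I]
After op 2 (swap(8, 0)): offset=0, physical=[I,j,C,D,E,F,G,H,A], logical=[I,j,C,D,E,F,G,H,A]
After op 3 (replace(3, 'a')): offset=0, physical=[I,j,C,a,E,F,G,H,A], logical=[I,j,C,a,E,F,G,H,A]
After op 4 (swap(6, 5)): offset=0, physical=[I,j,C,a,E,G,F,H,A], logical=[I,j,C,a,E,G,F,H,A]
After op 5 (rotate(-3)): offset=6, physical=[I,j,C,a,E,G,F,H,A], logical=[F,H,A,I,j,C,a,E,G]
After op 6 (rotate(-3)): offset=3, physical=[I,j,C,a,E,G,F,H,A], logical=[a,E,G,F,H,A,I,j,C]

Answer: a,E,G,F,H,A,I,j,C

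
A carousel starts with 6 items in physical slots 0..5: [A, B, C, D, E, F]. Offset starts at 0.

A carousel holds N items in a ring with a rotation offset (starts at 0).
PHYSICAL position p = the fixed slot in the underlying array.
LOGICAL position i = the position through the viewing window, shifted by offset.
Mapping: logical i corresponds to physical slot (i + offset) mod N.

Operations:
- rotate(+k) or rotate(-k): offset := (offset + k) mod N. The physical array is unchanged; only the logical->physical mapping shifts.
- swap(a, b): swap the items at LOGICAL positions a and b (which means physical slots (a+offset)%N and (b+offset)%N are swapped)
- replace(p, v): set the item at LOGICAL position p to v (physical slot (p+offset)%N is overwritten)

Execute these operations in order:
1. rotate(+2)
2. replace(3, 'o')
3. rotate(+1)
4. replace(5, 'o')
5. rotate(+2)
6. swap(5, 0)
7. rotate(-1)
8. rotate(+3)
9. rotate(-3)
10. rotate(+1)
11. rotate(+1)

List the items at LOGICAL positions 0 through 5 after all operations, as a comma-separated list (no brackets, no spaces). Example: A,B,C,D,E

Answer: A,B,o,D,o,E

Derivation:
After op 1 (rotate(+2)): offset=2, physical=[A,B,C,D,E,F], logical=[C,D,E,F,A,B]
After op 2 (replace(3, 'o')): offset=2, physical=[A,B,C,D,E,o], logical=[C,D,E,o,A,B]
After op 3 (rotate(+1)): offset=3, physical=[A,B,C,D,E,o], logical=[D,E,o,A,B,C]
After op 4 (replace(5, 'o')): offset=3, physical=[A,B,o,D,E,o], logical=[D,E,o,A,B,o]
After op 5 (rotate(+2)): offset=5, physical=[A,B,o,D,E,o], logical=[o,A,B,o,D,E]
After op 6 (swap(5, 0)): offset=5, physical=[A,B,o,D,o,E], logical=[E,A,B,o,D,o]
After op 7 (rotate(-1)): offset=4, physical=[A,B,o,D,o,E], logical=[o,E,A,B,o,D]
After op 8 (rotate(+3)): offset=1, physical=[A,B,o,D,o,E], logical=[B,o,D,o,E,A]
After op 9 (rotate(-3)): offset=4, physical=[A,B,o,D,o,E], logical=[o,E,A,B,o,D]
After op 10 (rotate(+1)): offset=5, physical=[A,B,o,D,o,E], logical=[E,A,B,o,D,o]
After op 11 (rotate(+1)): offset=0, physical=[A,B,o,D,o,E], logical=[A,B,o,D,o,E]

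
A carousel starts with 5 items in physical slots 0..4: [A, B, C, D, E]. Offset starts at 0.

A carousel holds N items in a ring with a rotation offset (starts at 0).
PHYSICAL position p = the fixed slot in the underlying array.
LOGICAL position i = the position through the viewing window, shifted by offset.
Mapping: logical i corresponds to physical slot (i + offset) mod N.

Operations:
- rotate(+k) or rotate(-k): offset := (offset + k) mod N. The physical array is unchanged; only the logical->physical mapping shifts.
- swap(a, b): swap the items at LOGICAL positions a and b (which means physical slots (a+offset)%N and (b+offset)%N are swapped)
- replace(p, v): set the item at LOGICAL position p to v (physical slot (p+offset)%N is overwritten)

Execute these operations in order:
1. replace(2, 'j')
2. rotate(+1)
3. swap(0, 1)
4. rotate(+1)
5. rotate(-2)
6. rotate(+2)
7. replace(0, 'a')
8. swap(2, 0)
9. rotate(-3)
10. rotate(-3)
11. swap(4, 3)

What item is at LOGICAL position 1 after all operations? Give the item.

Answer: E

Derivation:
After op 1 (replace(2, 'j')): offset=0, physical=[A,B,j,D,E], logical=[A,B,j,D,E]
After op 2 (rotate(+1)): offset=1, physical=[A,B,j,D,E], logical=[B,j,D,E,A]
After op 3 (swap(0, 1)): offset=1, physical=[A,j,B,D,E], logical=[j,B,D,E,A]
After op 4 (rotate(+1)): offset=2, physical=[A,j,B,D,E], logical=[B,D,E,A,j]
After op 5 (rotate(-2)): offset=0, physical=[A,j,B,D,E], logical=[A,j,B,D,E]
After op 6 (rotate(+2)): offset=2, physical=[A,j,B,D,E], logical=[B,D,E,A,j]
After op 7 (replace(0, 'a')): offset=2, physical=[A,j,a,D,E], logical=[a,D,E,A,j]
After op 8 (swap(2, 0)): offset=2, physical=[A,j,E,D,a], logical=[E,D,a,A,j]
After op 9 (rotate(-3)): offset=4, physical=[A,j,E,D,a], logical=[a,A,j,E,D]
After op 10 (rotate(-3)): offset=1, physical=[A,j,E,D,a], logical=[j,E,D,a,A]
After op 11 (swap(4, 3)): offset=1, physical=[a,j,E,D,A], logical=[j,E,D,A,a]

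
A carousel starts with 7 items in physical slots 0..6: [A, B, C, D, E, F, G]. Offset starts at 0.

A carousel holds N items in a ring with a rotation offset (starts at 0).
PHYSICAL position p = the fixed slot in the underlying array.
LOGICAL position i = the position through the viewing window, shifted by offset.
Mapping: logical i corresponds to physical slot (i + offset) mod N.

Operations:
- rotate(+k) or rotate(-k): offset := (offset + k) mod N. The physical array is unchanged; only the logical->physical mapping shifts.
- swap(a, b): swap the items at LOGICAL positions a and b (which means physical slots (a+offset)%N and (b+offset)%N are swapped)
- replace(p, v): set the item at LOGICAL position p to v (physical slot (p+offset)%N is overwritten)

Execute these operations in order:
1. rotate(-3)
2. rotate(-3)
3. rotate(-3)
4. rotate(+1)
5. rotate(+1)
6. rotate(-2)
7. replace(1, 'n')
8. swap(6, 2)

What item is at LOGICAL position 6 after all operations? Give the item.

After op 1 (rotate(-3)): offset=4, physical=[A,B,C,D,E,F,G], logical=[E,F,G,A,B,C,D]
After op 2 (rotate(-3)): offset=1, physical=[A,B,C,D,E,F,G], logical=[B,C,D,E,F,G,A]
After op 3 (rotate(-3)): offset=5, physical=[A,B,C,D,E,F,G], logical=[F,G,A,B,C,D,E]
After op 4 (rotate(+1)): offset=6, physical=[A,B,C,D,E,F,G], logical=[G,A,B,C,D,E,F]
After op 5 (rotate(+1)): offset=0, physical=[A,B,C,D,E,F,G], logical=[A,B,C,D,E,F,G]
After op 6 (rotate(-2)): offset=5, physical=[A,B,C,D,E,F,G], logical=[F,G,A,B,C,D,E]
After op 7 (replace(1, 'n')): offset=5, physical=[A,B,C,D,E,F,n], logical=[F,n,A,B,C,D,E]
After op 8 (swap(6, 2)): offset=5, physical=[E,B,C,D,A,F,n], logical=[F,n,E,B,C,D,A]

Answer: A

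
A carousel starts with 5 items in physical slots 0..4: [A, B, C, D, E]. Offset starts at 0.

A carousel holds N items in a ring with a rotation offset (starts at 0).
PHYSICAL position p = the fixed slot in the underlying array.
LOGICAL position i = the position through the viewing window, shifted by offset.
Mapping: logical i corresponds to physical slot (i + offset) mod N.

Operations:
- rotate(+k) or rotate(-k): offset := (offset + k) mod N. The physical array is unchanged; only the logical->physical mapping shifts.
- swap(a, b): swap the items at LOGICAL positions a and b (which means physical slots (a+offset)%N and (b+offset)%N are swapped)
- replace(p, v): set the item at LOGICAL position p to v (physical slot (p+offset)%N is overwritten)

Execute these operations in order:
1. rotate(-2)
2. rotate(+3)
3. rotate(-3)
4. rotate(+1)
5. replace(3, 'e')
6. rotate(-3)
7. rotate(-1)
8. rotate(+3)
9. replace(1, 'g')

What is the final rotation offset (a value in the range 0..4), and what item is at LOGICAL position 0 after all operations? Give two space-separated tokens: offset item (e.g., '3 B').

Answer: 3 D

Derivation:
After op 1 (rotate(-2)): offset=3, physical=[A,B,C,D,E], logical=[D,E,A,B,C]
After op 2 (rotate(+3)): offset=1, physical=[A,B,C,D,E], logical=[B,C,D,E,A]
After op 3 (rotate(-3)): offset=3, physical=[A,B,C,D,E], logical=[D,E,A,B,C]
After op 4 (rotate(+1)): offset=4, physical=[A,B,C,D,E], logical=[E,A,B,C,D]
After op 5 (replace(3, 'e')): offset=4, physical=[A,B,e,D,E], logical=[E,A,B,e,D]
After op 6 (rotate(-3)): offset=1, physical=[A,B,e,D,E], logical=[B,e,D,E,A]
After op 7 (rotate(-1)): offset=0, physical=[A,B,e,D,E], logical=[A,B,e,D,E]
After op 8 (rotate(+3)): offset=3, physical=[A,B,e,D,E], logical=[D,E,A,B,e]
After op 9 (replace(1, 'g')): offset=3, physical=[A,B,e,D,g], logical=[D,g,A,B,e]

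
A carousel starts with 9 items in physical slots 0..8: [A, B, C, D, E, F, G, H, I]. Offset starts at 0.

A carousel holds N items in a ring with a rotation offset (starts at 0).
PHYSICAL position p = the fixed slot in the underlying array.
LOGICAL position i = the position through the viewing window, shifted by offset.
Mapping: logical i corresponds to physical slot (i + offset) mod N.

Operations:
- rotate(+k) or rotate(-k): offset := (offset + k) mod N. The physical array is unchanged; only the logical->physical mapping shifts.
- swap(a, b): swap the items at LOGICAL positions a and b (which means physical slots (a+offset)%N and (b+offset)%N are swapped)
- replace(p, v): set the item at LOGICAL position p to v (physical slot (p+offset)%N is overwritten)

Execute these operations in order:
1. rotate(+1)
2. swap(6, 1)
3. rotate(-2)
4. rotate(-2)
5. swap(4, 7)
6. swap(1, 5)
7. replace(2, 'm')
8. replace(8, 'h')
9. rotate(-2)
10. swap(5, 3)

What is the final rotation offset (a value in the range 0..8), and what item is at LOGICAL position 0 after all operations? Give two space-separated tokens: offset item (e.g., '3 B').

Answer: 4 B

Derivation:
After op 1 (rotate(+1)): offset=1, physical=[A,B,C,D,E,F,G,H,I], logical=[B,C,D,E,F,G,H,I,A]
After op 2 (swap(6, 1)): offset=1, physical=[A,B,H,D,E,F,G,C,I], logical=[B,H,D,E,F,G,C,I,A]
After op 3 (rotate(-2)): offset=8, physical=[A,B,H,D,E,F,G,C,I], logical=[I,A,B,H,D,E,F,G,C]
After op 4 (rotate(-2)): offset=6, physical=[A,B,H,D,E,F,G,C,I], logical=[G,C,I,A,B,H,D,E,F]
After op 5 (swap(4, 7)): offset=6, physical=[A,E,H,D,B,F,G,C,I], logical=[G,C,I,A,E,H,D,B,F]
After op 6 (swap(1, 5)): offset=6, physical=[A,E,C,D,B,F,G,H,I], logical=[G,H,I,A,E,C,D,B,F]
After op 7 (replace(2, 'm')): offset=6, physical=[A,E,C,D,B,F,G,H,m], logical=[G,H,m,A,E,C,D,B,F]
After op 8 (replace(8, 'h')): offset=6, physical=[A,E,C,D,B,h,G,H,m], logical=[G,H,m,A,E,C,D,B,h]
After op 9 (rotate(-2)): offset=4, physical=[A,E,C,D,B,h,G,H,m], logical=[B,h,G,H,m,A,E,C,D]
After op 10 (swap(5, 3)): offset=4, physical=[H,E,C,D,B,h,G,A,m], logical=[B,h,G,A,m,H,E,C,D]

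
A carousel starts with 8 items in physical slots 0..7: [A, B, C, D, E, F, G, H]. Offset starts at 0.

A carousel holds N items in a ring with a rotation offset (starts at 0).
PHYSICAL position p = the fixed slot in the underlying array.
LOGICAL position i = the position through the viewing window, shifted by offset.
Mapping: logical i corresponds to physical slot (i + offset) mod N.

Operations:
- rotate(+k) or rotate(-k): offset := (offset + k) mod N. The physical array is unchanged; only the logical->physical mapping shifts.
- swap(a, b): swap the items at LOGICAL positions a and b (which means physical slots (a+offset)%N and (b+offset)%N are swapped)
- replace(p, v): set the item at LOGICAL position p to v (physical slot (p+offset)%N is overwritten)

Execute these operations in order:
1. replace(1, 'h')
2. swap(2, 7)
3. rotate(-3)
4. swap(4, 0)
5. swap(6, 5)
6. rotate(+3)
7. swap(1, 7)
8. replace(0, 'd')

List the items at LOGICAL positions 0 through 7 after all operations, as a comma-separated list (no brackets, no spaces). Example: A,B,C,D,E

After op 1 (replace(1, 'h')): offset=0, physical=[A,h,C,D,E,F,G,H], logical=[A,h,C,D,E,F,G,H]
After op 2 (swap(2, 7)): offset=0, physical=[A,h,H,D,E,F,G,C], logical=[A,h,H,D,E,F,G,C]
After op 3 (rotate(-3)): offset=5, physical=[A,h,H,D,E,F,G,C], logical=[F,G,C,A,h,H,D,E]
After op 4 (swap(4, 0)): offset=5, physical=[A,F,H,D,E,h,G,C], logical=[h,G,C,A,F,H,D,E]
After op 5 (swap(6, 5)): offset=5, physical=[A,F,D,H,E,h,G,C], logical=[h,G,C,A,F,D,H,E]
After op 6 (rotate(+3)): offset=0, physical=[A,F,D,H,E,h,G,C], logical=[A,F,D,H,E,h,G,C]
After op 7 (swap(1, 7)): offset=0, physical=[A,C,D,H,E,h,G,F], logical=[A,C,D,H,E,h,G,F]
After op 8 (replace(0, 'd')): offset=0, physical=[d,C,D,H,E,h,G,F], logical=[d,C,D,H,E,h,G,F]

Answer: d,C,D,H,E,h,G,F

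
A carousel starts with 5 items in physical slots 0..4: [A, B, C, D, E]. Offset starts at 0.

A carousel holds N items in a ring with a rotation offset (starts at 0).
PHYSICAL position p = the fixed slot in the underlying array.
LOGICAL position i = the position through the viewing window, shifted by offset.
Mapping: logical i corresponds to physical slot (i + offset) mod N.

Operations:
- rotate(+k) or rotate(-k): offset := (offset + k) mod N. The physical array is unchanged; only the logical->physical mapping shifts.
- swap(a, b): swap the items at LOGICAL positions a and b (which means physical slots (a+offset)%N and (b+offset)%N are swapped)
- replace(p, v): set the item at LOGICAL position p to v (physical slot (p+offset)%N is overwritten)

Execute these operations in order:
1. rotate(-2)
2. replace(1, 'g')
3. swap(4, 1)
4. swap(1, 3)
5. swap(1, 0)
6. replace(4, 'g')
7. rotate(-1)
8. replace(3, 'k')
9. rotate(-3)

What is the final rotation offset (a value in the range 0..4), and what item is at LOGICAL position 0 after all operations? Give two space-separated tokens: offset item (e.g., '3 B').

Answer: 4 D

Derivation:
After op 1 (rotate(-2)): offset=3, physical=[A,B,C,D,E], logical=[D,E,A,B,C]
After op 2 (replace(1, 'g')): offset=3, physical=[A,B,C,D,g], logical=[D,g,A,B,C]
After op 3 (swap(4, 1)): offset=3, physical=[A,B,g,D,C], logical=[D,C,A,B,g]
After op 4 (swap(1, 3)): offset=3, physical=[A,C,g,D,B], logical=[D,B,A,C,g]
After op 5 (swap(1, 0)): offset=3, physical=[A,C,g,B,D], logical=[B,D,A,C,g]
After op 6 (replace(4, 'g')): offset=3, physical=[A,C,g,B,D], logical=[B,D,A,C,g]
After op 7 (rotate(-1)): offset=2, physical=[A,C,g,B,D], logical=[g,B,D,A,C]
After op 8 (replace(3, 'k')): offset=2, physical=[k,C,g,B,D], logical=[g,B,D,k,C]
After op 9 (rotate(-3)): offset=4, physical=[k,C,g,B,D], logical=[D,k,C,g,B]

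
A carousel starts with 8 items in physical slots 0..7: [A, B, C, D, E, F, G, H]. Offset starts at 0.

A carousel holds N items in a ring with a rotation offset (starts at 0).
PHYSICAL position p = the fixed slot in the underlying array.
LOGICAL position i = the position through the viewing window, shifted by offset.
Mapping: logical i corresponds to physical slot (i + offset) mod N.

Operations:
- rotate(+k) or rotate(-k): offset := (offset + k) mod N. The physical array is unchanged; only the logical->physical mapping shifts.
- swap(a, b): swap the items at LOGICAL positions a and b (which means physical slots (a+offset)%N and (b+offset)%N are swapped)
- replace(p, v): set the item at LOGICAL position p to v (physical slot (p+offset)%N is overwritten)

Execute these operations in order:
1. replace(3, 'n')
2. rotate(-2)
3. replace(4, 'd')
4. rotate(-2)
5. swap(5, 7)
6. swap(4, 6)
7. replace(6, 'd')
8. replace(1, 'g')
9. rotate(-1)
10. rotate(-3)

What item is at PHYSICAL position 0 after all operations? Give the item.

After op 1 (replace(3, 'n')): offset=0, physical=[A,B,C,n,E,F,G,H], logical=[A,B,C,n,E,F,G,H]
After op 2 (rotate(-2)): offset=6, physical=[A,B,C,n,E,F,G,H], logical=[G,H,A,B,C,n,E,F]
After op 3 (replace(4, 'd')): offset=6, physical=[A,B,d,n,E,F,G,H], logical=[G,H,A,B,d,n,E,F]
After op 4 (rotate(-2)): offset=4, physical=[A,B,d,n,E,F,G,H], logical=[E,F,G,H,A,B,d,n]
After op 5 (swap(5, 7)): offset=4, physical=[A,n,d,B,E,F,G,H], logical=[E,F,G,H,A,n,d,B]
After op 6 (swap(4, 6)): offset=4, physical=[d,n,A,B,E,F,G,H], logical=[E,F,G,H,d,n,A,B]
After op 7 (replace(6, 'd')): offset=4, physical=[d,n,d,B,E,F,G,H], logical=[E,F,G,H,d,n,d,B]
After op 8 (replace(1, 'g')): offset=4, physical=[d,n,d,B,E,g,G,H], logical=[E,g,G,H,d,n,d,B]
After op 9 (rotate(-1)): offset=3, physical=[d,n,d,B,E,g,G,H], logical=[B,E,g,G,H,d,n,d]
After op 10 (rotate(-3)): offset=0, physical=[d,n,d,B,E,g,G,H], logical=[d,n,d,B,E,g,G,H]

Answer: d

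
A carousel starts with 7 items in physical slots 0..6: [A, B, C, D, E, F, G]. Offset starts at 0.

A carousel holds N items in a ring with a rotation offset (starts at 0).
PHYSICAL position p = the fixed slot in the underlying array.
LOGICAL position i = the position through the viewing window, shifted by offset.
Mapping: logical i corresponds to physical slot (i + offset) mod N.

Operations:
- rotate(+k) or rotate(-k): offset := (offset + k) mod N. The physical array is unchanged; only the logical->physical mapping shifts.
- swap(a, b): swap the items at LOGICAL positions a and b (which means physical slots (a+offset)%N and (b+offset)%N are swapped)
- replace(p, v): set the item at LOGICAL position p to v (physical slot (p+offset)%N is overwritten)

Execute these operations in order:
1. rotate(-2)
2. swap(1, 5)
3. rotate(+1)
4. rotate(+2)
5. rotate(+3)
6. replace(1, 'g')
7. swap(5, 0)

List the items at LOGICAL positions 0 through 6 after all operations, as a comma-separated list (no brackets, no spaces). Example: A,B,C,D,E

Answer: C,g,D,A,B,E,G

Derivation:
After op 1 (rotate(-2)): offset=5, physical=[A,B,C,D,E,F,G], logical=[F,G,A,B,C,D,E]
After op 2 (swap(1, 5)): offset=5, physical=[A,B,C,G,E,F,D], logical=[F,D,A,B,C,G,E]
After op 3 (rotate(+1)): offset=6, physical=[A,B,C,G,E,F,D], logical=[D,A,B,C,G,E,F]
After op 4 (rotate(+2)): offset=1, physical=[A,B,C,G,E,F,D], logical=[B,C,G,E,F,D,A]
After op 5 (rotate(+3)): offset=4, physical=[A,B,C,G,E,F,D], logical=[E,F,D,A,B,C,G]
After op 6 (replace(1, 'g')): offset=4, physical=[A,B,C,G,E,g,D], logical=[E,g,D,A,B,C,G]
After op 7 (swap(5, 0)): offset=4, physical=[A,B,E,G,C,g,D], logical=[C,g,D,A,B,E,G]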